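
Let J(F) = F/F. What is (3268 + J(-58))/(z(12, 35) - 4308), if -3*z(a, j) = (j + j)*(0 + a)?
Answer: -3269/4588 ≈ -0.71251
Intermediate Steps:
z(a, j) = -2*a*j/3 (z(a, j) = -(j + j)*(0 + a)/3 = -2*j*a/3 = -2*a*j/3)
J(F) = 1
(3268 + J(-58))/(z(12, 35) - 4308) = (3268 + 1)/(-⅔*12*35 - 4308) = 3269/(-280 - 4308) = 3269/(-4588) = 3269*(-1/4588) = -3269/4588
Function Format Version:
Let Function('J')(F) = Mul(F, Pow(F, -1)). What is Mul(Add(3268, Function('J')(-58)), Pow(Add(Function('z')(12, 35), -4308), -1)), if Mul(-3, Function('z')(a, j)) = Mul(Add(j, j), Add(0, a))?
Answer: Rational(-3269, 4588) ≈ -0.71251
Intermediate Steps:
Function('z')(a, j) = Mul(Rational(-2, 3), a, j) (Function('z')(a, j) = Mul(Rational(-1, 3), Mul(Add(j, j), Add(0, a))) = Mul(Rational(-1, 3), Mul(Mul(2, j), a)) = Mul(Rational(-1, 3), Mul(2, a, j)) = Mul(Rational(-2, 3), a, j))
Function('J')(F) = 1
Mul(Add(3268, Function('J')(-58)), Pow(Add(Function('z')(12, 35), -4308), -1)) = Mul(Add(3268, 1), Pow(Add(Mul(Rational(-2, 3), 12, 35), -4308), -1)) = Mul(3269, Pow(Add(-280, -4308), -1)) = Mul(3269, Pow(-4588, -1)) = Mul(3269, Rational(-1, 4588)) = Rational(-3269, 4588)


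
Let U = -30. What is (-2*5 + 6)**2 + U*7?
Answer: -194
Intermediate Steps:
(-2*5 + 6)**2 + U*7 = (-2*5 + 6)**2 - 30*7 = (-10 + 6)**2 - 210 = (-4)**2 - 210 = 16 - 210 = -194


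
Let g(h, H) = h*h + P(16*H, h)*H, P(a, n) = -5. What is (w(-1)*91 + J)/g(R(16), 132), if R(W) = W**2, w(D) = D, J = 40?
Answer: -51/64876 ≈ -0.00078612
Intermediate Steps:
g(h, H) = h**2 - 5*H (g(h, H) = h*h - 5*H = h**2 - 5*H)
(w(-1)*91 + J)/g(R(16), 132) = (-1*91 + 40)/((16**2)**2 - 5*132) = (-91 + 40)/(256**2 - 660) = -51/(65536 - 660) = -51/64876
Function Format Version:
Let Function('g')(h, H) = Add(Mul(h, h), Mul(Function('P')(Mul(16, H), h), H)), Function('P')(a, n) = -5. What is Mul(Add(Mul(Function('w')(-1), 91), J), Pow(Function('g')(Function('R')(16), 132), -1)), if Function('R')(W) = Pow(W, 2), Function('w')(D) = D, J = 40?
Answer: Rational(-51, 64876) ≈ -0.00078612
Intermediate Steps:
Function('g')(h, H) = Add(Pow(h, 2), Mul(-5, H)) (Function('g')(h, H) = Add(Mul(h, h), Mul(-5, H)) = Add(Pow(h, 2), Mul(-5, H)))
Mul(Add(Mul(Function('w')(-1), 91), J), Pow(Function('g')(Function('R')(16), 132), -1)) = Mul(Add(Mul(-1, 91), 40), Pow(Add(Pow(Pow(16, 2), 2), Mul(-5, 132)), -1)) = Mul(Add(-91, 40), Pow(Add(Pow(256, 2), -660), -1)) = Mul(-51, Pow(Add(65536, -660), -1)) = Mul(-51, Pow(64876, -1)) = Mul(-51, Rational(1, 64876)) = Rational(-51, 64876)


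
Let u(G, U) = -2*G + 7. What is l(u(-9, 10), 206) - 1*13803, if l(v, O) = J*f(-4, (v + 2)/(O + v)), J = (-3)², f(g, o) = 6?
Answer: -13749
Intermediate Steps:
J = 9
u(G, U) = 7 - 2*G
l(v, O) = 54 (l(v, O) = 9*6 = 54)
l(u(-9, 10), 206) - 1*13803 = 54 - 1*13803 = 54 - 13803 = -13749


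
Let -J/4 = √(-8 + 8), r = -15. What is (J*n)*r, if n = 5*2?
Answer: 0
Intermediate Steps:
n = 10
J = 0 (J = -4*√(-8 + 8) = -4*√0 = -4*0 = 0)
(J*n)*r = (0*10)*(-15) = 0*(-15) = 0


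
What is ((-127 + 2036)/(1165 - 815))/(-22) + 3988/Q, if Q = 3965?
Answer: 4627683/6106100 ≈ 0.75788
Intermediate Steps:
((-127 + 2036)/(1165 - 815))/(-22) + 3988/Q = ((-127 + 2036)/(1165 - 815))/(-22) + 3988/3965 = (1909/350)*(-1/22) + 3988*(1/3965) = (1909*(1/350))*(-1/22) + 3988/3965 = (1909/350)*(-1/22) + 3988/3965 = -1909/7700 + 3988/3965 = 4627683/6106100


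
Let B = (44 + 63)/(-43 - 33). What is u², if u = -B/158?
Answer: 11449/144192064 ≈ 7.9401e-5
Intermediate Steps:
B = -107/76 (B = 107/(-76) = 107*(-1/76) = -107/76 ≈ -1.4079)
u = 107/12008 (u = -(-107)/(76*158) = -1*(-107/12008) = 107/12008 ≈ 0.0089107)
u² = (107/12008)² = 11449/144192064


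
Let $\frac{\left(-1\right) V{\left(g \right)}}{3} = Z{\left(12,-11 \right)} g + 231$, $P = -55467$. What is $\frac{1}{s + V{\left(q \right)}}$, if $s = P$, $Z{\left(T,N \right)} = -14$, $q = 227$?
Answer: $- \frac{1}{46626} \approx -2.1447 \cdot 10^{-5}$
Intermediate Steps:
$s = -55467$
$V{\left(g \right)} = -693 + 42 g$ ($V{\left(g \right)} = - 3 \left(- 14 g + 231\right) = - 3 \left(231 - 14 g\right) = -693 + 42 g$)
$\frac{1}{s + V{\left(q \right)}} = \frac{1}{-55467 + \left(-693 + 42 \cdot 227\right)} = \frac{1}{-55467 + \left(-693 + 9534\right)} = \frac{1}{-55467 + 8841} = \frac{1}{-46626} = - \frac{1}{46626}$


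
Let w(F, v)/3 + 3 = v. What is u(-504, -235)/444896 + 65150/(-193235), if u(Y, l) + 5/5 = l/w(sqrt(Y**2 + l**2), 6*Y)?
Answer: -26321426188321/78068883480336 ≈ -0.33716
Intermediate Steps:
w(F, v) = -9 + 3*v
u(Y, l) = -1 + l/(-9 + 18*Y) (u(Y, l) = -1 + l/(-9 + 3*(6*Y)) = -1 + l/(-9 + 18*Y))
u(-504, -235)/444896 + 65150/(-193235) = ((9 - 235 - 18*(-504))/(9*(-1 + 2*(-504))))/444896 + 65150/(-193235) = ((9 - 235 + 9072)/(9*(-1 - 1008)))*(1/444896) + 65150*(-1/193235) = ((1/9)*8846/(-1009))*(1/444896) - 13030/38647 = ((1/9)*(-1/1009)*8846)*(1/444896) - 13030/38647 = -8846/9081*1/444896 - 13030/38647 = -4423/2020050288 - 13030/38647 = -26321426188321/78068883480336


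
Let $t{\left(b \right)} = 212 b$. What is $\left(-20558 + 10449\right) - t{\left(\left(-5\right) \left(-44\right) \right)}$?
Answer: $-56749$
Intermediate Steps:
$\left(-20558 + 10449\right) - t{\left(\left(-5\right) \left(-44\right) \right)} = \left(-20558 + 10449\right) - 212 \left(\left(-5\right) \left(-44\right)\right) = -10109 - 212 \cdot 220 = -10109 - 46640 = -56749$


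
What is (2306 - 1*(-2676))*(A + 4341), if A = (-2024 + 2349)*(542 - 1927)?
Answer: -2220895888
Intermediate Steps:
A = -450125 (A = 325*(-1385) = -450125)
(2306 - 1*(-2676))*(A + 4341) = (2306 - 1*(-2676))*(-450125 + 4341) = (2306 + 2676)*(-445784) = 4982*(-445784) = -2220895888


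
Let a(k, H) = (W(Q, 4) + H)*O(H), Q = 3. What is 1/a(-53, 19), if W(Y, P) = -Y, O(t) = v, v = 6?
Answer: 1/96 ≈ 0.010417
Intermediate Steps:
O(t) = 6
a(k, H) = -18 + 6*H (a(k, H) = (-1*3 + H)*6 = (-3 + H)*6 = -18 + 6*H)
1/a(-53, 19) = 1/(-18 + 6*19) = 1/(-18 + 114) = 1/96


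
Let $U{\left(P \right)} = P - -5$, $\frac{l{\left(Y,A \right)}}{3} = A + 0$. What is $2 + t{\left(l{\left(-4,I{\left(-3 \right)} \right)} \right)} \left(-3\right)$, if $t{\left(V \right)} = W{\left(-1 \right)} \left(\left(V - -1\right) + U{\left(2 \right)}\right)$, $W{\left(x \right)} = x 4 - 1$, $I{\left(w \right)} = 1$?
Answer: $167$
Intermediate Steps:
$l{\left(Y,A \right)} = 3 A$ ($l{\left(Y,A \right)} = 3 \left(A + 0\right) = 3 A$)
$U{\left(P \right)} = 5 + P$ ($U{\left(P \right)} = P + 5 = 5 + P$)
$W{\left(x \right)} = -1 + 4 x$ ($W{\left(x \right)} = 4 x - 1 = -1 + 4 x$)
$t{\left(V \right)} = -40 - 5 V$ ($t{\left(V \right)} = \left(-1 + 4 \left(-1\right)\right) \left(\left(V - -1\right) + \left(5 + 2\right)\right) = \left(-1 - 4\right) \left(\left(V + 1\right) + 7\right) = - 5 \left(\left(1 + V\right) + 7\right) = - 5 \left(8 + V\right) = -40 - 5 V$)
$2 + t{\left(l{\left(-4,I{\left(-3 \right)} \right)} \right)} \left(-3\right) = 2 + \left(-40 - 5 \cdot 3 \cdot 1\right) \left(-3\right) = 2 + \left(-40 - 15\right) \left(-3\right) = 2 - -165 = 2 + 165 = 167$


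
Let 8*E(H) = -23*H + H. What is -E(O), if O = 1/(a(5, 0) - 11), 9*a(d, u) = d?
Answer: -99/376 ≈ -0.26330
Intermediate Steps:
a(d, u) = d/9
O = -9/94 (O = 1/((⅑)*5 - 11) = 1/(5/9 - 11) = 1/(-94/9) = -9/94 ≈ -0.095745)
E(H) = -11*H/4 (E(H) = (-23*H + H)/8 = (-22*H)/8 = -11*H/4)
-E(O) = -(-11)*(-9)/(4*94) = -1*99/376 = -99/376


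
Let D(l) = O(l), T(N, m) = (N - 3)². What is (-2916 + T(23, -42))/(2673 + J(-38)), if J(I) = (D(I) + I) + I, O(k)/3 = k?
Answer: -2516/2483 ≈ -1.0133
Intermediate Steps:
O(k) = 3*k
T(N, m) = (-3 + N)²
D(l) = 3*l
J(I) = 5*I (J(I) = (3*I + I) + I = 4*I + I = 5*I)
(-2916 + T(23, -42))/(2673 + J(-38)) = (-2916 + (-3 + 23)²)/(2673 + 5*(-38)) = (-2916 + 20²)/(2673 - 190) = (-2916 + 400)/2483 = -2516*1/2483 = -2516/2483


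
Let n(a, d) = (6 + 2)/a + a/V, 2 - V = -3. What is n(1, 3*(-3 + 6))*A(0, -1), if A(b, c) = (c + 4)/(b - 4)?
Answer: -123/20 ≈ -6.1500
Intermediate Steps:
V = 5 (V = 2 - 1*(-3) = 2 + 3 = 5)
n(a, d) = 8/a + a/5 (n(a, d) = (6 + 2)/a + a/5 = 8/a + a*(⅕) = 8/a + a/5)
A(b, c) = (4 + c)/(-4 + b)
n(1, 3*(-3 + 6))*A(0, -1) = (8/1 + (⅕)*1)*((4 - 1)/(-4 + 0)) = (8*1 + ⅕)*(3/(-4)) = (8 + ⅕)*(-¼*3) = (41/5)*(-¾) = -123/20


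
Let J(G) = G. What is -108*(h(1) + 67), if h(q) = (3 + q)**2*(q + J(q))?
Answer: -10692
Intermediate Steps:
h(q) = 2*q*(3 + q)**2 (h(q) = (3 + q)**2*(q + q) = (3 + q)**2*(2*q) = 2*q*(3 + q)**2)
-108*(h(1) + 67) = -108*(2*1*(3 + 1)**2 + 67) = -108*(2*1*4**2 + 67) = -108*(2*1*16 + 67) = -108*(32 + 67) = -108*99 = -10692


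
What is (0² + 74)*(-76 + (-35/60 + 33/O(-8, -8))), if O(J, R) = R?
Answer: -71669/12 ≈ -5972.4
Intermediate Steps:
(0² + 74)*(-76 + (-35/60 + 33/O(-8, -8))) = (0² + 74)*(-76 + (-35/60 + 33/(-8))) = (0 + 74)*(-76 + (-35*1/60 + 33*(-⅛))) = 74*(-76 + (-7/12 - 33/8)) = 74*(-76 - 113/24) = 74*(-1937/24) = -71669/12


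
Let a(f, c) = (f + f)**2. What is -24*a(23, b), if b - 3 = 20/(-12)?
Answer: -50784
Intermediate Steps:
b = 4/3 (b = 3 + 20/(-12) = 3 + 20*(-1/12) = 3 - 5/3 = 4/3 ≈ 1.3333)
a(f, c) = 4*f**2 (a(f, c) = (2*f)**2 = 4*f**2)
-24*a(23, b) = -96*23**2 = -96*529 = -24*2116 = -50784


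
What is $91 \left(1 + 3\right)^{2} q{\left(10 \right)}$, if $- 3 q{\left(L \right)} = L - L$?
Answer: $0$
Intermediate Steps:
$q{\left(L \right)} = 0$ ($q{\left(L \right)} = - \frac{L - L}{3} = \left(- \frac{1}{3}\right) 0 = 0$)
$91 \left(1 + 3\right)^{2} q{\left(10 \right)} = 91 \left(1 + 3\right)^{2} \cdot 0 = 91 \cdot 4^{2} \cdot 0 = 91 \cdot 16 \cdot 0 = 1456 \cdot 0 = 0$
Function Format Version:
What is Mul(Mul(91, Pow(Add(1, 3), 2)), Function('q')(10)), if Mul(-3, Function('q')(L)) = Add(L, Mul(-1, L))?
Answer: 0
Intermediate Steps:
Function('q')(L) = 0 (Function('q')(L) = Mul(Rational(-1, 3), Add(L, Mul(-1, L))) = Mul(Rational(-1, 3), 0) = 0)
Mul(Mul(91, Pow(Add(1, 3), 2)), Function('q')(10)) = Mul(Mul(91, Pow(Add(1, 3), 2)), 0) = Mul(Mul(91, Pow(4, 2)), 0) = Mul(Mul(91, 16), 0) = Mul(1456, 0) = 0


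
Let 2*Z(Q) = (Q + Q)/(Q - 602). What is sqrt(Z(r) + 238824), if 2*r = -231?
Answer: sqrt(10036585365)/205 ≈ 488.70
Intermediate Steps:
r = -231/2 (r = (1/2)*(-231) = -231/2 ≈ -115.50)
Z(Q) = Q/(-602 + Q) (Z(Q) = ((Q + Q)/(Q - 602))/2 = ((2*Q)/(-602 + Q))/2 = (2*Q/(-602 + Q))/2 = Q/(-602 + Q))
sqrt(Z(r) + 238824) = sqrt(-231/(2*(-602 - 231/2)) + 238824) = sqrt(-231/(2*(-1435/2)) + 238824) = sqrt(-231/2*(-2/1435) + 238824) = sqrt(33/205 + 238824) = sqrt(48958953/205) = sqrt(10036585365)/205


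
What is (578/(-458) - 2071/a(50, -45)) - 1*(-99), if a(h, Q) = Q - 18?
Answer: 1884325/14427 ≈ 130.61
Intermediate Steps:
a(h, Q) = -18 + Q
(578/(-458) - 2071/a(50, -45)) - 1*(-99) = (578/(-458) - 2071/(-18 - 45)) - 1*(-99) = (578*(-1/458) - 2071/(-63)) + 99 = (-289/229 - 2071*(-1/63)) + 99 = (-289/229 + 2071/63) + 99 = 456052/14427 + 99 = 1884325/14427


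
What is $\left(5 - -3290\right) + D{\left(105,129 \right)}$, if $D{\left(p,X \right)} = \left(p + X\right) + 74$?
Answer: $3603$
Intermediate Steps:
$D{\left(p,X \right)} = 74 + X + p$ ($D{\left(p,X \right)} = \left(X + p\right) + 74 = 74 + X + p$)
$\left(5 - -3290\right) + D{\left(105,129 \right)} = \left(5 - -3290\right) + \left(74 + 129 + 105\right) = \left(5 + 3290\right) + 308 = 3295 + 308 = 3603$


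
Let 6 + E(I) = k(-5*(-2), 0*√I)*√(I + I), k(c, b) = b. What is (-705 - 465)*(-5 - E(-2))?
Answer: -1170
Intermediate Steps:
E(I) = -6 (E(I) = -6 + (0*√I)*√(I + I) = -6 + 0*√(2*I) = -6 + 0*(√2*√I) = -6 + 0 = -6)
(-705 - 465)*(-5 - E(-2)) = (-705 - 465)*(-5 - 1*(-6)) = -1170*(-5 + 6) = -1170*1 = -1170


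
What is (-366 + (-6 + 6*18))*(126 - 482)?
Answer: 93984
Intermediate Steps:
(-366 + (-6 + 6*18))*(126 - 482) = (-366 + (-6 + 108))*(-356) = (-366 + 102)*(-356) = -264*(-356) = 93984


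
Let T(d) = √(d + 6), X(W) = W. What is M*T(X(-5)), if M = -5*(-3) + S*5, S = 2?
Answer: 25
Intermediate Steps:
T(d) = √(6 + d)
M = 25 (M = -5*(-3) + 2*5 = 15 + 10 = 25)
M*T(X(-5)) = 25*√(6 - 5) = 25*√1 = 25*1 = 25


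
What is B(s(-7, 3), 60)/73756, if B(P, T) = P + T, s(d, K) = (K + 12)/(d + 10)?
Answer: 65/73756 ≈ 0.00088128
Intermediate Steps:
s(d, K) = (12 + K)/(10 + d)
B(s(-7, 3), 60)/73756 = ((12 + 3)/(10 - 7) + 60)/73756 = (15/3 + 60)*(1/73756) = ((⅓)*15 + 60)*(1/73756) = (5 + 60)*(1/73756) = 65*(1/73756) = 65/73756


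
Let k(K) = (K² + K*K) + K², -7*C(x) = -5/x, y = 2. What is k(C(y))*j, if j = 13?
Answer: 975/196 ≈ 4.9745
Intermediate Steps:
C(x) = 5/(7*x) (C(x) = -(-5)/(7*x) = 5/(7*x))
k(K) = 3*K² (k(K) = (K² + K²) + K² = 2*K² + K² = 3*K²)
k(C(y))*j = (3*((5/7)/2)²)*13 = (3*((5/7)*(½))²)*13 = (3*(5/14)²)*13 = (3*(25/196))*13 = (75/196)*13 = 975/196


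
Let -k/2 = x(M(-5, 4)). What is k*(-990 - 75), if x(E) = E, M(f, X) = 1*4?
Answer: 8520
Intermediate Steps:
M(f, X) = 4
k = -8 (k = -2*4 = -8)
k*(-990 - 75) = -8*(-990 - 75) = -8*(-1065) = 8520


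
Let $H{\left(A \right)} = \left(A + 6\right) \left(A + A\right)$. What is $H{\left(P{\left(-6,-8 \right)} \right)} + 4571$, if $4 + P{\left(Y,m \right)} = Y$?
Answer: $4651$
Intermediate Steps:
$P{\left(Y,m \right)} = -4 + Y$
$H{\left(A \right)} = 2 A \left(6 + A\right)$ ($H{\left(A \right)} = \left(6 + A\right) 2 A = 2 A \left(6 + A\right)$)
$H{\left(P{\left(-6,-8 \right)} \right)} + 4571 = 2 \left(-4 - 6\right) \left(6 - 10\right) + 4571 = 2 \left(-10\right) \left(6 - 10\right) + 4571 = 2 \left(-10\right) \left(-4\right) + 4571 = 80 + 4571 = 4651$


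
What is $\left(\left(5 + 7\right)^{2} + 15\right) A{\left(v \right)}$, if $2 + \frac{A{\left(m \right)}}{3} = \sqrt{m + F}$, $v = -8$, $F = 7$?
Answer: $-954 + 477 i \approx -954.0 + 477.0 i$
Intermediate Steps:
$A{\left(m \right)} = -6 + 3 \sqrt{7 + m}$ ($A{\left(m \right)} = -6 + 3 \sqrt{m + 7} = -6 + 3 \sqrt{7 + m}$)
$\left(\left(5 + 7\right)^{2} + 15\right) A{\left(v \right)} = \left(\left(5 + 7\right)^{2} + 15\right) \left(-6 + 3 \sqrt{7 - 8}\right) = \left(12^{2} + 15\right) \left(-6 + 3 \sqrt{-1}\right) = \left(144 + 15\right) \left(-6 + 3 i\right) = 159 \left(-6 + 3 i\right) = -954 + 477 i$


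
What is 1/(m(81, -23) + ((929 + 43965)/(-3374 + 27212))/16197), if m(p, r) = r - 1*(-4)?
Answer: -193052043/3667966370 ≈ -0.052632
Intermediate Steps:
m(p, r) = 4 + r (m(p, r) = r + 4 = 4 + r)
1/(m(81, -23) + ((929 + 43965)/(-3374 + 27212))/16197) = 1/((4 - 23) + ((929 + 43965)/(-3374 + 27212))/16197) = 1/(-19 + (44894/23838)*(1/16197)) = 1/(-19 + (44894*(1/23838))*(1/16197)) = 1/(-19 + (22447/11919)*(1/16197)) = 1/(-19 + 22447/193052043) = 1/(-3667966370/193052043) = -193052043/3667966370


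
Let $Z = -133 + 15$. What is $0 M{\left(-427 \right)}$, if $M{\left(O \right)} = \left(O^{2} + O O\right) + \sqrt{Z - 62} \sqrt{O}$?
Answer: $0$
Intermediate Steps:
$Z = -118$
$M{\left(O \right)} = 2 O^{2} + 6 i \sqrt{5} \sqrt{O}$ ($M{\left(O \right)} = \left(O^{2} + O O\right) + \sqrt{-118 - 62} \sqrt{O} = \left(O^{2} + O^{2}\right) + \sqrt{-180} \sqrt{O} = 2 O^{2} + 6 i \sqrt{5} \sqrt{O}$)
$0 M{\left(-427 \right)} = 0 \left(2 \left(-427\right)^{2} + 6 i \sqrt{5} \sqrt{-427}\right) = 0 \left(2 \cdot 182329 + 6 i \sqrt{5} i \sqrt{427}\right) = 0 \left(364658 - 6 \sqrt{2135}\right) = 0$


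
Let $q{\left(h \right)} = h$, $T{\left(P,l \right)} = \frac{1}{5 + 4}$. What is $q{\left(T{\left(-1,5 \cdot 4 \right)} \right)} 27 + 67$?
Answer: $70$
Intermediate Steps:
$T{\left(P,l \right)} = \frac{1}{9}$
$q{\left(T{\left(-1,5 \cdot 4 \right)} \right)} 27 + 67 = \frac{1}{9} \cdot 27 + 67 = 3 + 67 = 70$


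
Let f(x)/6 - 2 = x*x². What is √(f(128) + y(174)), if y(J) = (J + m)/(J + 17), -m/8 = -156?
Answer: √459037922046/191 ≈ 3547.2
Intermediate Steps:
m = 1248 (m = -8*(-156) = 1248)
f(x) = 12 + 6*x³ (f(x) = 12 + 6*(x*x²) = 12 + 6*x³)
y(J) = (1248 + J)/(17 + J) (y(J) = (J + 1248)/(J + 17) = (1248 + J)/(17 + J))
√(f(128) + y(174)) = √((12 + 6*128³) + (1248 + 174)/(17 + 174)) = √((12 + 6*2097152) + 1422/191) = √((12 + 12582912) + (1/191)*1422) = √(12582924 + 1422/191) = √(2403339906/191) = √459037922046/191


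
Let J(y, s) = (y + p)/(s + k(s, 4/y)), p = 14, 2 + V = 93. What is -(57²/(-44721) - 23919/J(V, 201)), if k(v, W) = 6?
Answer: 1171557842/24845 ≈ 47155.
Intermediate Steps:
V = 91 (V = -2 + 93 = 91)
J(y, s) = (14 + y)/(6 + s) (J(y, s) = (y + 14)/(s + 6) = (14 + y)/(6 + s))
-(57²/(-44721) - 23919/J(V, 201)) = -(57²/(-44721) - 23919*(6 + 201)/(14 + 91)) = -(3249*(-1/44721) - 23919/(105/207)) = -(-361/4969 - 23919/((1/207)*105)) = -(-361/4969 - 23919/35/69) = -(-361/4969 - 23919*69/35) = -(-361/4969 - 235773/5) = -1*(-1171557842/24845) = 1171557842/24845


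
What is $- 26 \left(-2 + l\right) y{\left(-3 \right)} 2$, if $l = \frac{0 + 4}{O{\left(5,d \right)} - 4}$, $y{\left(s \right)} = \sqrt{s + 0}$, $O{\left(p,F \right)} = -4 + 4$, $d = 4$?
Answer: $156 i \sqrt{3} \approx 270.2 i$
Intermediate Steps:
$O{\left(p,F \right)} = 0$
$y{\left(s \right)} = \sqrt{s}$
$l = -1$ ($l = \frac{0 + 4}{0 - 4} = \frac{4}{-4} = 4 \left(- \frac{1}{4}\right) = -1$)
$- 26 \left(-2 + l\right) y{\left(-3 \right)} 2 = - 26 \left(-2 - 1\right) \sqrt{-3} \cdot 2 = - 26 \left(- 3 i \sqrt{3}\right) 2 = 78 i \sqrt{3} \cdot 2 = 156 i \sqrt{3}$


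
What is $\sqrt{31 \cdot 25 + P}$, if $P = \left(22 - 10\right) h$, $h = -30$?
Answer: $\sqrt{415} \approx 20.372$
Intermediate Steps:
$P = -360$ ($P = \left(22 - 10\right) \left(-30\right) = 12 \left(-30\right) = -360$)
$\sqrt{31 \cdot 25 + P} = \sqrt{31 \cdot 25 - 360} = \sqrt{775 - 360} = \sqrt{415}$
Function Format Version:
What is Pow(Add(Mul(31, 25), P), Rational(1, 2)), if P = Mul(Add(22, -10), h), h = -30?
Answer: Pow(415, Rational(1, 2)) ≈ 20.372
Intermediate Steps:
P = -360 (P = Mul(Add(22, -10), -30) = Mul(12, -30) = -360)
Pow(Add(Mul(31, 25), P), Rational(1, 2)) = Pow(Add(Mul(31, 25), -360), Rational(1, 2)) = Pow(Add(775, -360), Rational(1, 2)) = Pow(415, Rational(1, 2))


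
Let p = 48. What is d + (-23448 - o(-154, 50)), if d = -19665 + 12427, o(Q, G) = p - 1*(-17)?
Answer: -30751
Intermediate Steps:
o(Q, G) = 65 (o(Q, G) = 48 - 1*(-17) = 48 + 17 = 65)
d = -7238
d + (-23448 - o(-154, 50)) = -7238 + (-23448 - 1*65) = -7238 + (-23448 - 65) = -7238 - 23513 = -30751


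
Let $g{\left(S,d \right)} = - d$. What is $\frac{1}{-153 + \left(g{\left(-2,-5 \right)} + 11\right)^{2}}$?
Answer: $\frac{1}{103} \approx 0.0097087$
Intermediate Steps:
$\frac{1}{-153 + \left(g{\left(-2,-5 \right)} + 11\right)^{2}} = \frac{1}{-153 + \left(\left(-1\right) \left(-5\right) + 11\right)^{2}} = \frac{1}{-153 + \left(5 + 11\right)^{2}} = \frac{1}{-153 + 16^{2}} = \frac{1}{-153 + 256} = \frac{1}{103}$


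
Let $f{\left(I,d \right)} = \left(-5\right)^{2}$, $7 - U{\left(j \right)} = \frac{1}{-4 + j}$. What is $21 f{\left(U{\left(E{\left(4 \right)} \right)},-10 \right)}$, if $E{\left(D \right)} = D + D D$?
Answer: $525$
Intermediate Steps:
$E{\left(D \right)} = D + D^{2}$
$U{\left(j \right)} = 7 - \frac{1}{-4 + j}$
$f{\left(I,d \right)} = 25$
$21 f{\left(U{\left(E{\left(4 \right)} \right)},-10 \right)} = 21 \cdot 25 = 525$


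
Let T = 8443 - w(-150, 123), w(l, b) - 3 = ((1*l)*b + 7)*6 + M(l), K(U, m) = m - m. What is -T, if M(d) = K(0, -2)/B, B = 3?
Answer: -119098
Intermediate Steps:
K(U, m) = 0
M(d) = 0 (M(d) = 0/3 = 0*(⅓) = 0)
w(l, b) = 45 + 6*b*l (w(l, b) = 3 + (((1*l)*b + 7)*6 + 0) = 3 + ((l*b + 7)*6 + 0) = 3 + ((b*l + 7)*6 + 0) = 3 + ((7 + b*l)*6 + 0) = 3 + ((42 + 6*b*l) + 0) = 3 + (42 + 6*b*l) = 45 + 6*b*l)
T = 119098 (T = 8443 - (45 + 6*123*(-150)) = 8443 - (45 - 110700) = 8443 - 1*(-110655) = 8443 + 110655 = 119098)
-T = -1*119098 = -119098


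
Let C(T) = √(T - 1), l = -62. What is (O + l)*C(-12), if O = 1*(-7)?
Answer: -69*I*√13 ≈ -248.78*I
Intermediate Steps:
O = -7
C(T) = √(-1 + T)
(O + l)*C(-12) = (-7 - 62)*√(-1 - 12) = -69*I*√13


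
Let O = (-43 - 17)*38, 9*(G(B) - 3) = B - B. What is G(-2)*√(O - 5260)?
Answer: 6*I*√1885 ≈ 260.5*I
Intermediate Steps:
G(B) = 3 (G(B) = 3 + (B - B)/9 = 3 + (⅑)*0 = 3 + 0 = 3)
O = -2280 (O = -60*38 = -2280)
G(-2)*√(O - 5260) = 3*√(-2280 - 5260) = 3*√(-7540) = 3*(2*I*√1885) = 6*I*√1885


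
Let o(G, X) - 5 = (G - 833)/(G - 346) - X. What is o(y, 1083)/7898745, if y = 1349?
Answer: -1080718/7922441235 ≈ -0.00013641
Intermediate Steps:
o(G, X) = 5 - X + (-833 + G)/(-346 + G) (o(G, X) = 5 + ((G - 833)/(G - 346) - X) = 5 + ((-833 + G)/(-346 + G) - X) = 5 + (-X + (-833 + G)/(-346 + G)) = 5 - X + (-833 + G)/(-346 + G))
o(y, 1083)/7898745 = ((-2563 + 6*1349 + 346*1083 - 1*1349*1083)/(-346 + 1349))/7898745 = ((-2563 + 8094 + 374718 - 1460967)/1003)*(1/7898745) = ((1/1003)*(-1080718))*(1/7898745) = -1080718/1003*1/7898745 = -1080718/7922441235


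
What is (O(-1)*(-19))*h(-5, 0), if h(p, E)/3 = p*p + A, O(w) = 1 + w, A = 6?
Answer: 0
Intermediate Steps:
h(p, E) = 18 + 3*p² (h(p, E) = 3*(p*p + 6) = 3*(p² + 6) = 3*(6 + p²) = 18 + 3*p²)
(O(-1)*(-19))*h(-5, 0) = ((1 - 1)*(-19))*(18 + 3*(-5)²) = (0*(-19))*(18 + 3*25) = 0*(18 + 75) = 0*93 = 0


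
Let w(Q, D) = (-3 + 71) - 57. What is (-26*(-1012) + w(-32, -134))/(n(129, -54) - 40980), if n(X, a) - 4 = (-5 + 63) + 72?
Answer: -26323/40846 ≈ -0.64445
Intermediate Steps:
n(X, a) = 134 (n(X, a) = 4 + ((-5 + 63) + 72) = 4 + (58 + 72) = 4 + 130 = 134)
w(Q, D) = 11 (w(Q, D) = 68 - 57 = 11)
(-26*(-1012) + w(-32, -134))/(n(129, -54) - 40980) = (-26*(-1012) + 11)/(134 - 40980) = (26312 + 11)/(-40846) = 26323*(-1/40846) = -26323/40846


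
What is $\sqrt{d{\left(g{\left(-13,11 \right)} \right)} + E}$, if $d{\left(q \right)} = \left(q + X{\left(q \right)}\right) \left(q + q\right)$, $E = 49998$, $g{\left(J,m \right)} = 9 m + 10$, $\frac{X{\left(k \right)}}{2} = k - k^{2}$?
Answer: $4 i \sqrt{316177} \approx 2249.2 i$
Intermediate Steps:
$X{\left(k \right)} = - 2 k^{2} + 2 k$ ($X{\left(k \right)} = 2 \left(k - k^{2}\right) = - 2 k^{2} + 2 k$)
$g{\left(J,m \right)} = 10 + 9 m$
$d{\left(q \right)} = 2 q \left(q + 2 q \left(1 - q\right)\right)$ ($d{\left(q \right)} = \left(q + 2 q \left(1 - q\right)\right) \left(q + q\right) = \left(q + 2 q \left(1 - q\right)\right) 2 q = 2 q \left(q + 2 q \left(1 - q\right)\right)$)
$\sqrt{d{\left(g{\left(-13,11 \right)} \right)} + E} = \sqrt{\left(10 + 9 \cdot 11\right)^{2} \left(6 - 4 \left(10 + 9 \cdot 11\right)\right) + 49998} = \sqrt{\left(10 + 99\right)^{2} \left(6 - 4 \left(10 + 99\right)\right) + 49998} = \sqrt{109^{2} \left(6 - 436\right) + 49998} = \sqrt{11881 \left(6 - 436\right) + 49998} = \sqrt{11881 \left(-430\right) + 49998} = \sqrt{-5108830 + 49998} = \sqrt{-5058832} = 4 i \sqrt{316177}$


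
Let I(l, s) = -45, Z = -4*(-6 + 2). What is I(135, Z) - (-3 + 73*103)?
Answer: -7561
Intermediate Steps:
Z = 16 (Z = -4*(-4) = 16)
I(135, Z) - (-3 + 73*103) = -45 - (-3 + 73*103) = -45 - (-3 + 7519) = -45 - 1*7516 = -45 - 7516 = -7561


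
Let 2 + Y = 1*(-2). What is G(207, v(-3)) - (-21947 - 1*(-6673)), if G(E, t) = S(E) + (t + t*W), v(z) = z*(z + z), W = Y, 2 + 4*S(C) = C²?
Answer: 103727/4 ≈ 25932.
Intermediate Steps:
Y = -4 (Y = -2 + 1*(-2) = -2 - 2 = -4)
S(C) = -½ + C²/4
W = -4
v(z) = 2*z² (v(z) = z*(2*z) = 2*z²)
G(E, t) = -½ - 3*t + E²/4 (G(E, t) = (-½ + E²/4) + (t + t*(-4)) = (-½ + E²/4) + (t - 4*t) = (-½ + E²/4) - 3*t = -½ - 3*t + E²/4)
G(207, v(-3)) - (-21947 - 1*(-6673)) = (-½ - 6*(-3)² + (¼)*207²) - (-21947 - 1*(-6673)) = (-½ - 6*9 + (¼)*42849) - (-21947 + 6673) = (-½ - 3*18 + 42849/4) - 1*(-15274) = (-½ - 54 + 42849/4) + 15274 = 42631/4 + 15274 = 103727/4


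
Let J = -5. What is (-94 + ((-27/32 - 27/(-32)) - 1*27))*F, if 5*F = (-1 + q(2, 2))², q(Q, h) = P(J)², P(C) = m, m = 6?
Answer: -29645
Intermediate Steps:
P(C) = 6
q(Q, h) = 36 (q(Q, h) = 6² = 36)
F = 245 (F = (-1 + 36)²/5 = (⅕)*35² = (⅕)*1225 = 245)
(-94 + ((-27/32 - 27/(-32)) - 1*27))*F = (-94 + ((-27/32 - 27/(-32)) - 1*27))*245 = (-94 + ((-27*1/32 - 27*(-1/32)) - 27))*245 = (-94 + ((-27/32 + 27/32) - 27))*245 = (-94 + (0 - 27))*245 = (-94 - 27)*245 = -121*245 = -29645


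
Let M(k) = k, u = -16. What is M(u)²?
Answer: 256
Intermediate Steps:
M(u)² = (-16)² = 256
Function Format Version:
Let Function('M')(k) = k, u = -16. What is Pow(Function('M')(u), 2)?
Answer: 256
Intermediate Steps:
Pow(Function('M')(u), 2) = Pow(-16, 2) = 256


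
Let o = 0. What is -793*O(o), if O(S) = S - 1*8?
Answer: 6344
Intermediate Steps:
O(S) = -8 + S (O(S) = S - 8 = -8 + S)
-793*O(o) = -793*(-8 + 0) = -793*(-8) = 6344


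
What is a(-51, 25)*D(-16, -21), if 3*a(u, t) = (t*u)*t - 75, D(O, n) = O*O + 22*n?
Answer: 2193900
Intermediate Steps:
D(O, n) = O² + 22*n
a(u, t) = -25 + u*t²/3 (a(u, t) = ((t*u)*t - 75)/3 = (u*t² - 75)/3 = (-75 + u*t²)/3 = -25 + u*t²/3)
a(-51, 25)*D(-16, -21) = (-25 + (⅓)*(-51)*25²)*((-16)² + 22*(-21)) = (-25 + (⅓)*(-51)*625)*(256 - 462) = (-25 - 10625)*(-206) = -10650*(-206) = 2193900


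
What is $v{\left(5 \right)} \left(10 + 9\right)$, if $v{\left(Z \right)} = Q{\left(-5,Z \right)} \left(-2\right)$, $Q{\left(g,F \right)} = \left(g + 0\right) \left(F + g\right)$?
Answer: $0$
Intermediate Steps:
$Q{\left(g,F \right)} = g \left(F + g\right)$
$v{\left(Z \right)} = -50 + 10 Z$ ($v{\left(Z \right)} = - 5 \left(Z - 5\right) \left(-2\right) = - 5 \left(-5 + Z\right) \left(-2\right) = \left(25 - 5 Z\right) \left(-2\right) = -50 + 10 Z$)
$v{\left(5 \right)} \left(10 + 9\right) = \left(-50 + 10 \cdot 5\right) \left(10 + 9\right) = \left(-50 + 50\right) 19 = 0 \cdot 19 = 0$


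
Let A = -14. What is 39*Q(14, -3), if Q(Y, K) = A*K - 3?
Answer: 1521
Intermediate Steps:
Q(Y, K) = -3 - 14*K (Q(Y, K) = -14*K - 3 = -3 - 14*K)
39*Q(14, -3) = 39*(-3 - 14*(-3)) = 39*(-3 + 42) = 39*39 = 1521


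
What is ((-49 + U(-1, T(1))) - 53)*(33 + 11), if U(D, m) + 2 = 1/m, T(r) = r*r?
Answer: -4532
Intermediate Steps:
T(r) = r**2
U(D, m) = -2 + 1/m
((-49 + U(-1, T(1))) - 53)*(33 + 11) = ((-49 + (-2 + 1/(1**2))) - 53)*(33 + 11) = ((-49 + (-2 + 1/1)) - 53)*44 = ((-49 + (-2 + 1)) - 53)*44 = ((-49 - 1) - 53)*44 = (-50 - 53)*44 = -103*44 = -4532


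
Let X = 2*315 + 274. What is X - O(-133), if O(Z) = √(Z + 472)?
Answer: 904 - √339 ≈ 885.59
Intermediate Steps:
X = 904 (X = 630 + 274 = 904)
O(Z) = √(472 + Z)
X - O(-133) = 904 - √(472 - 133) = 904 - √339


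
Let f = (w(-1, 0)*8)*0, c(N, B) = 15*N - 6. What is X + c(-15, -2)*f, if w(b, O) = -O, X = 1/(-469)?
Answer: -1/469 ≈ -0.0021322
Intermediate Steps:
X = -1/469 ≈ -0.0021322
c(N, B) = -6 + 15*N
f = 0 (f = (-1*0*8)*0 = (0*8)*0 = 0*0 = 0)
X + c(-15, -2)*f = -1/469 + (-6 + 15*(-15))*0 = -1/469 + (-6 - 225)*0 = -1/469 - 231*0 = -1/469 + 0 = -1/469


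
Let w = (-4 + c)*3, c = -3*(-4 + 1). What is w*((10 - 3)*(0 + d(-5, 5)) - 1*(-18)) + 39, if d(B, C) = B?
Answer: -216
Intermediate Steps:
c = 9 (c = -3*(-3) = 9)
w = 15 (w = (-4 + 9)*3 = 5*3 = 15)
w*((10 - 3)*(0 + d(-5, 5)) - 1*(-18)) + 39 = 15*((10 - 3)*(0 - 5) - 1*(-18)) + 39 = 15*(7*(-5) + 18) + 39 = 15*(-35 + 18) + 39 = 15*(-17) + 39 = -255 + 39 = -216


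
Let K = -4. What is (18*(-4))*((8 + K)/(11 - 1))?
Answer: -144/5 ≈ -28.800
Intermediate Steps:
(18*(-4))*((8 + K)/(11 - 1)) = (18*(-4))*((8 - 4)/(11 - 1)) = -288/10 = -72*⅖ = -144/5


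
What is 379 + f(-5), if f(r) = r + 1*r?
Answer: 369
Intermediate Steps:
f(r) = 2*r (f(r) = r + r = 2*r)
379 + f(-5) = 379 + 2*(-5) = 379 - 10 = 369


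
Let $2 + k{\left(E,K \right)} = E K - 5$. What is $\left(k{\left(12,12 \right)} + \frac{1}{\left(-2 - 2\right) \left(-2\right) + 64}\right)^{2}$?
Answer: $\frac{97318225}{5184} \approx 18773.0$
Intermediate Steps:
$k{\left(E,K \right)} = -7 + E K$ ($k{\left(E,K \right)} = -2 + \left(E K - 5\right) = -2 + \left(-5 + E K\right) = -7 + E K$)
$\left(k{\left(12,12 \right)} + \frac{1}{\left(-2 - 2\right) \left(-2\right) + 64}\right)^{2} = \left(\left(-7 + 12 \cdot 12\right) + \frac{1}{\left(-2 - 2\right) \left(-2\right) + 64}\right)^{2} = \left(\left(-7 + 144\right) + \frac{1}{\left(-4\right) \left(-2\right) + 64}\right)^{2} = \left(137 + \frac{1}{8 + 64}\right)^{2} = \left(137 + \frac{1}{72}\right)^{2} = \left(\frac{9865}{72}\right)^{2} = \frac{97318225}{5184}$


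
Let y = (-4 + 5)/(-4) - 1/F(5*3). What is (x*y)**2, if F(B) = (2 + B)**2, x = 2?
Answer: 85849/334084 ≈ 0.25697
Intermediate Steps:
y = -293/1156 (y = (-4 + 5)/(-4) - 1/((2 + 5*3)**2) = 1*(-1/4) - 1/((2 + 15)**2) = -1/4 - 1/(17**2) = -1/4 - 1/289 = -293/1156 ≈ -0.25346)
(x*y)**2 = (2*(-293/1156))**2 = (-293/578)**2 = 85849/334084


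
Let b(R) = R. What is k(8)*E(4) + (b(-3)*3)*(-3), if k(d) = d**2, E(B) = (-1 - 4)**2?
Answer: 1627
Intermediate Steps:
E(B) = 25 (E(B) = (-5)**2 = 25)
k(8)*E(4) + (b(-3)*3)*(-3) = 8**2*25 - 3*3*(-3) = 64*25 - 9*(-3) = 1600 + 27 = 1627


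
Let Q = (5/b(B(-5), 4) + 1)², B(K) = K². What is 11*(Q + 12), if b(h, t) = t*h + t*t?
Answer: 1937243/13456 ≈ 143.97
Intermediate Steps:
b(h, t) = t² + h*t (b(h, t) = h*t + t² = t² + h*t)
Q = 14641/13456 (Q = (5/((4*((-5)² + 4))) + 1)² = (5/((4*(25 + 4))) + 1)² = (5/((4*29)) + 1)² = (5/116 + 1)² = (121/116)² = 14641/13456 ≈ 1.0881)
11*(Q + 12) = 11*(14641/13456 + 12) = 11*(176113/13456) = 1937243/13456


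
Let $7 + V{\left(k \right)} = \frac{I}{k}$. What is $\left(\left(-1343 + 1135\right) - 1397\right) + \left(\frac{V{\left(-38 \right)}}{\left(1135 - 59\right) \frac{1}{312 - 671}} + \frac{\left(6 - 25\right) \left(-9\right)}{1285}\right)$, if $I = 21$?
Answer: $- \frac{84189044147}{52541080} \approx -1602.3$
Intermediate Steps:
$V{\left(k \right)} = -7 + \frac{21}{k}$
$\left(\left(-1343 + 1135\right) - 1397\right) + \left(\frac{V{\left(-38 \right)}}{\left(1135 - 59\right) \frac{1}{312 - 671}} + \frac{\left(6 - 25\right) \left(-9\right)}{1285}\right) = \left(\left(-1343 + 1135\right) - 1397\right) + \left(\frac{-7 + \frac{21}{-38}}{\left(1135 - 59\right) \frac{1}{312 - 671}} + \frac{\left(6 - 25\right) \left(-9\right)}{1285}\right) = \left(-208 - 1397\right) + \left(\frac{-7 + 21 \left(- \frac{1}{38}\right)}{1076 \frac{1}{-359}} + \left(-19\right) \left(-9\right) \frac{1}{1285}\right) = -1605 + \left(\frac{-7 - \frac{21}{38}}{1076 \left(- \frac{1}{359}\right)} + 171 \cdot \frac{1}{1285}\right) = -1605 - \left(- \frac{171}{1285} + \frac{287}{38 \left(- \frac{1076}{359}\right)}\right) = -1605 + \left(\left(- \frac{287}{38}\right) \left(- \frac{359}{1076}\right) + \frac{171}{1285}\right) = -1605 + \left(\frac{103033}{40888} + \frac{171}{1285}\right) = -1605 + \frac{139389253}{52541080} = - \frac{84189044147}{52541080}$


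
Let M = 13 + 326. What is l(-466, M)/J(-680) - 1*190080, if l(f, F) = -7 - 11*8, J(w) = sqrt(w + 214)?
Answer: -190080 + 95*I*sqrt(466)/466 ≈ -1.9008e+5 + 4.4008*I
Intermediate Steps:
J(w) = sqrt(214 + w)
M = 339
l(f, F) = -95 (l(f, F) = -7 - 88 = -95)
l(-466, M)/J(-680) - 1*190080 = -95/sqrt(214 - 680) - 1*190080 = -95*(-I*sqrt(466)/466) - 190080 = -(-95)*I*sqrt(466)/466 - 190080 = 95*I*sqrt(466)/466 - 190080 = -190080 + 95*I*sqrt(466)/466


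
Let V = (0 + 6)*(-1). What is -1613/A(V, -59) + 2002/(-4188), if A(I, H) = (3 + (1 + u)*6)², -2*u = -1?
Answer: -586961/50256 ≈ -11.679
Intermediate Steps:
u = ½ (u = -½*(-1) = ½ ≈ 0.50000)
V = -6 (V = 6*(-1) = -6)
A(I, H) = 144 (A(I, H) = (3 + (1 + ½)*6)² = (3 + (3/2)*6)² = (3 + 9)² = 12² = 144)
-1613/A(V, -59) + 2002/(-4188) = -1613/144 + 2002/(-4188) = -1613*1/144 + 2002*(-1/4188) = -1613/144 - 1001/2094 = -586961/50256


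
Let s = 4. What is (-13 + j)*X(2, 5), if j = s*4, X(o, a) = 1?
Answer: 3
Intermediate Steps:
j = 16 (j = 4*4 = 16)
(-13 + j)*X(2, 5) = (-13 + 16)*1 = 3*1 = 3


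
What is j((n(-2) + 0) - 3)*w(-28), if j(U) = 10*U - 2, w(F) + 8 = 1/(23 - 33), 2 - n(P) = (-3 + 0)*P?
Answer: 2916/5 ≈ 583.20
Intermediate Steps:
n(P) = 2 + 3*P (n(P) = 2 - (-3 + 0)*P = 2 - (-3)*P = 2 + 3*P)
w(F) = -81/10 (w(F) = -8 + 1/(23 - 33) = -8 + 1/(-10) = -8 - 1/10 = -81/10)
j(U) = -2 + 10*U
j((n(-2) + 0) - 3)*w(-28) = (-2 + 10*(((2 + 3*(-2)) + 0) - 3))*(-81/10) = (-2 + 10*(((2 - 6) + 0) - 3))*(-81/10) = (-2 + 10*((-4 + 0) - 3))*(-81/10) = (-2 + 10*(-4 - 3))*(-81/10) = (-2 + 10*(-7))*(-81/10) = (-2 - 70)*(-81/10) = -72*(-81/10) = 2916/5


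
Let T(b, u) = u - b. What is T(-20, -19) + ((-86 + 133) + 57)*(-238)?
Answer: -24751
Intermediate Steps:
T(-20, -19) + ((-86 + 133) + 57)*(-238) = (-19 - 1*(-20)) + ((-86 + 133) + 57)*(-238) = (-19 + 20) + (47 + 57)*(-238) = 1 + 104*(-238) = 1 - 24752 = -24751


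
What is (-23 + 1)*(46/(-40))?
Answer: 253/10 ≈ 25.300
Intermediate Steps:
(-23 + 1)*(46/(-40)) = -1012*(-1)/40 = -22*(-23/20) = 253/10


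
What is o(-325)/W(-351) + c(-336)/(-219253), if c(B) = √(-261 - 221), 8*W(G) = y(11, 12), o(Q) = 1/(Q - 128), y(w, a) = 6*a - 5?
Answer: -8/30351 - I*√482/219253 ≈ -0.00026358 - 0.00010013*I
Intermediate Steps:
y(w, a) = -5 + 6*a
o(Q) = 1/(-128 + Q)
W(G) = 67/8 (W(G) = (-5 + 6*12)/8 = (-5 + 72)/8 = (⅛)*67 = 67/8)
c(B) = I*√482 (c(B) = √(-482) = I*√482)
o(-325)/W(-351) + c(-336)/(-219253) = 1/((-128 - 325)*(67/8)) + (I*√482)/(-219253) = (8/67)/(-453) + (I*√482)*(-1/219253) = -1/453*8/67 - I*√482/219253 = -8/30351 - I*√482/219253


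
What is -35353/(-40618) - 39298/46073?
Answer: 32612605/1871393114 ≈ 0.017427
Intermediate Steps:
-35353/(-40618) - 39298/46073 = -35353*(-1/40618) - 39298*1/46073 = 35353/40618 - 39298/46073 = 32612605/1871393114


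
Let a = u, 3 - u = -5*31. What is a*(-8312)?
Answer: -1313296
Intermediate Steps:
u = 158 (u = 3 - (-5)*31 = 3 - 1*(-155) = 3 + 155 = 158)
a = 158
a*(-8312) = 158*(-8312) = -1313296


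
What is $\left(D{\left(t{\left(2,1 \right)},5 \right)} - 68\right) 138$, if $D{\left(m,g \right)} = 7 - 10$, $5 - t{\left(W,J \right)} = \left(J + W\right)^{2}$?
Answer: $-9798$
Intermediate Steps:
$t{\left(W,J \right)} = 5 - \left(J + W\right)^{2}$
$D{\left(m,g \right)} = -3$ ($D{\left(m,g \right)} = 7 - 10 = -3$)
$\left(D{\left(t{\left(2,1 \right)},5 \right)} - 68\right) 138 = \left(-3 - 68\right) 138 = \left(-71\right) 138 = -9798$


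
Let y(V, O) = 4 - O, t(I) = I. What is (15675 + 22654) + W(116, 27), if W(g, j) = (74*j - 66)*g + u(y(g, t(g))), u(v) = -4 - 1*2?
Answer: 262435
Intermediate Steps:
u(v) = -6 (u(v) = -4 - 2 = -6)
W(g, j) = -6 + g*(-66 + 74*j) (W(g, j) = (74*j - 66)*g - 6 = (-66 + 74*j)*g - 6 = g*(-66 + 74*j) - 6 = -6 + g*(-66 + 74*j))
(15675 + 22654) + W(116, 27) = (15675 + 22654) + (-6 - 66*116 + 74*116*27) = 38329 + (-6 - 7656 + 231768) = 38329 + 224106 = 262435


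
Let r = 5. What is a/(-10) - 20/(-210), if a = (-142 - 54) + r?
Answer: 4031/210 ≈ 19.195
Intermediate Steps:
a = -191 (a = (-142 - 54) + 5 = -196 + 5 = -191)
a/(-10) - 20/(-210) = -191/(-10) - 20/(-210) = -191*(-⅒) - 20*(-1/210) = 191/10 + 2/21 = 4031/210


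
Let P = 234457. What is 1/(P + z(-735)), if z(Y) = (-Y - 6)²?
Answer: 1/765898 ≈ 1.3057e-6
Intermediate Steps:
z(Y) = (-6 - Y)²
1/(P + z(-735)) = 1/(234457 + (6 - 735)²) = 1/(234457 + (-729)²) = 1/(234457 + 531441) = 1/765898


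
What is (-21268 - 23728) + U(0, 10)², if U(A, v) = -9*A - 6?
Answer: -44960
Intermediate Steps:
U(A, v) = -6 - 9*A
(-21268 - 23728) + U(0, 10)² = (-21268 - 23728) + (-6 - 9*0)² = -44996 + (-6 + 0)² = -44996 + (-6)² = -44996 + 36 = -44960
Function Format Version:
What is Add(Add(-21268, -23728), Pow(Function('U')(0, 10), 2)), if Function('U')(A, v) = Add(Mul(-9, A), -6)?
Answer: -44960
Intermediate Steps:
Function('U')(A, v) = Add(-6, Mul(-9, A))
Add(Add(-21268, -23728), Pow(Function('U')(0, 10), 2)) = Add(Add(-21268, -23728), Pow(Add(-6, Mul(-9, 0)), 2)) = Add(-44996, Pow(Add(-6, 0), 2)) = Add(-44996, Pow(-6, 2)) = Add(-44996, 36) = -44960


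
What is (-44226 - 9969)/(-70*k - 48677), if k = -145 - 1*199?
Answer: 18065/8199 ≈ 2.2033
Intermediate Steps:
k = -344 (k = -145 - 199 = -344)
(-44226 - 9969)/(-70*k - 48677) = (-44226 - 9969)/(-70*(-344) - 48677) = -54195/(24080 - 48677) = -54195/(-24597) = -54195*(-1/24597) = 18065/8199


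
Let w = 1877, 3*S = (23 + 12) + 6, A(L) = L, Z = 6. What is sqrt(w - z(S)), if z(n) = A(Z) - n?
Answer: sqrt(16962)/3 ≈ 43.413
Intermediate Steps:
S = 41/3 (S = ((23 + 12) + 6)/3 = (35 + 6)/3 = (1/3)*41 = 41/3 ≈ 13.667)
z(n) = 6 - n
sqrt(w - z(S)) = sqrt(1877 - (6 - 1*41/3)) = sqrt(1877 - (6 - 41/3)) = sqrt(1877 - 1*(-23/3)) = sqrt(1877 + 23/3) = sqrt(5654/3) = sqrt(16962)/3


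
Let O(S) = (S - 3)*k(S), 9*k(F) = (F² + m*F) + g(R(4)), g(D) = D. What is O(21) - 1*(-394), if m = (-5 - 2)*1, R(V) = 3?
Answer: 988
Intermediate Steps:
m = -7 (m = -7*1 = -7)
k(F) = ⅓ - 7*F/9 + F²/9 (k(F) = ((F² - 7*F) + 3)/9 = (3 + F² - 7*F)/9 = ⅓ - 7*F/9 + F²/9)
O(S) = (-3 + S)*(⅓ - 7*S/9 + S²/9) (O(S) = (S - 3)*(⅓ - 7*S/9 + S²/9) = (-3 + S)*(⅓ - 7*S/9 + S²/9))
O(21) - 1*(-394) = (-3 + 21)*(3 + 21² - 7*21)/9 - 1*(-394) = (⅑)*18*(3 + 441 - 147) + 394 = (⅑)*18*297 + 394 = 594 + 394 = 988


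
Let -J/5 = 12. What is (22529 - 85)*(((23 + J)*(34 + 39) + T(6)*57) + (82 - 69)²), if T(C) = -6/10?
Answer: -287978964/5 ≈ -5.7596e+7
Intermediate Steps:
J = -60 (J = -5*12 = -60)
T(C) = -⅗ (T(C) = -6*⅒ = -⅗)
(22529 - 85)*(((23 + J)*(34 + 39) + T(6)*57) + (82 - 69)²) = (22529 - 85)*(((23 - 60)*(34 + 39) - ⅗*57) + (82 - 69)²) = 22444*((-37*73 - 171/5) + 13²) = 22444*((-2701 - 171/5) + 169) = 22444*(-13676/5 + 169) = 22444*(-12831/5) = -287978964/5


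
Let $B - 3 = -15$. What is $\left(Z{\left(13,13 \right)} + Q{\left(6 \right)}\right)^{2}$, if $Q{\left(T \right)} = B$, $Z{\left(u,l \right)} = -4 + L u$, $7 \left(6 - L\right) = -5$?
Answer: $\frac{249001}{49} \approx 5081.7$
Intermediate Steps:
$L = \frac{47}{7}$ ($L = 6 - - \frac{5}{7} = 6 + \frac{5}{7} = \frac{47}{7} \approx 6.7143$)
$Z{\left(u,l \right)} = -4 + \frac{47 u}{7}$
$B = -12$ ($B = 3 - 15 = -12$)
$Q{\left(T \right)} = -12$
$\left(Z{\left(13,13 \right)} + Q{\left(6 \right)}\right)^{2} = \left(\left(-4 + \frac{47}{7} \cdot 13\right) - 12\right)^{2} = \left(\left(-4 + \frac{611}{7}\right) - 12\right)^{2} = \left(\frac{583}{7} - 12\right)^{2} = \left(\frac{499}{7}\right)^{2} = \frac{249001}{49}$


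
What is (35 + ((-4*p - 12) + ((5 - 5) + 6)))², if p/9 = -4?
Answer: 29929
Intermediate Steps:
p = -36 (p = 9*(-4) = -36)
(35 + ((-4*p - 12) + ((5 - 5) + 6)))² = (35 + ((-4*(-36) - 12) + ((5 - 5) + 6)))² = (35 + ((144 - 12) + (0 + 6)))² = (35 + (132 + 6))² = (35 + 138)² = 173² = 29929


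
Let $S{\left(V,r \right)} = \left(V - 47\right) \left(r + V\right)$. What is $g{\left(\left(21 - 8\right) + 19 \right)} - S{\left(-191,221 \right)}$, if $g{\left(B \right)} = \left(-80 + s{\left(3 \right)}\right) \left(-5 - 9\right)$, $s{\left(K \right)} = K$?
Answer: $8218$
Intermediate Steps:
$S{\left(V,r \right)} = \left(-47 + V\right) \left(V + r\right)$
$g{\left(B \right)} = 1078$ ($g{\left(B \right)} = \left(-80 + 3\right) \left(-5 - 9\right) = \left(-77\right) \left(-14\right) = 1078$)
$g{\left(\left(21 - 8\right) + 19 \right)} - S{\left(-191,221 \right)} = 1078 - \left(\left(-191\right)^{2} - -8977 - 10387 - 42211\right) = 1078 - \left(36481 + 8977 - 10387 - 42211\right) = 1078 - -7140 = 1078 + 7140 = 8218$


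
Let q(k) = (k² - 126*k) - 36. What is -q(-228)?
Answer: -80676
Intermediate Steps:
q(k) = -36 + k² - 126*k
-q(-228) = -(-36 + (-228)² - 126*(-228)) = -(-36 + 51984 + 28728) = -1*80676 = -80676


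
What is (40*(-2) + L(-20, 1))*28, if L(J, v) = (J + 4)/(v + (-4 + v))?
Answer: -2016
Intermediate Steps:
L(J, v) = (4 + J)/(-4 + 2*v)
(40*(-2) + L(-20, 1))*28 = (40*(-2) + (4 - 20)/(2*(-2 + 1)))*28 = (-80 + (½)*(-16)/(-1))*28 = (-80 + (½)*(-1)*(-16))*28 = (-80 + 8)*28 = -72*28 = -2016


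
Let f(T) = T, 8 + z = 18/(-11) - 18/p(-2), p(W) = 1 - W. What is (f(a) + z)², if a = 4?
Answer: 16384/121 ≈ 135.41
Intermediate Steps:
z = -172/11 (z = -8 + (18/(-11) - 18/(1 - 1*(-2))) = -8 + (18*(-1/11) - 18/(1 + 2)) = -8 + (-18/11 - 18/3) = -8 + (-18/11 - 18*⅓) = -8 + (-18/11 - 6) = -8 - 84/11 = -172/11 ≈ -15.636)
(f(a) + z)² = (4 - 172/11)² = (-128/11)² = 16384/121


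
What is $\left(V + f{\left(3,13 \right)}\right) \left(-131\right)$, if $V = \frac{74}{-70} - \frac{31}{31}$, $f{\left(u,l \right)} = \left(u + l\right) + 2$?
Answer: $- \frac{73098}{35} \approx -2088.5$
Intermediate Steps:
$f{\left(u,l \right)} = 2 + l + u$ ($f{\left(u,l \right)} = \left(l + u\right) + 2 = 2 + l + u$)
$V = - \frac{72}{35}$ ($V = 74 \left(- \frac{1}{70}\right) - 1 = - \frac{37}{35} - 1 = - \frac{72}{35} \approx -2.0571$)
$\left(V + f{\left(3,13 \right)}\right) \left(-131\right) = \left(- \frac{72}{35} + \left(2 + 13 + 3\right)\right) \left(-131\right) = \left(- \frac{72}{35} + 18\right) \left(-131\right) = \frac{558}{35} \left(-131\right) = - \frac{73098}{35}$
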